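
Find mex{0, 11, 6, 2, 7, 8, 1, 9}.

The values 0, 1, 2 are all present; 3 is the first non-negative integer missing from the set.

3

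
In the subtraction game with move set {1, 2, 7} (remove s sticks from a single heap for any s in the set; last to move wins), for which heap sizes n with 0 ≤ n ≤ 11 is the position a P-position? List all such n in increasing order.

Compute g(0), g(1), … for moves {1, 2, 7}:
g(0) = mex{} = 0
g(1) = mex{0} = 1
g(2) = mex{0,1} = 2
g(3) = mex{1,2} = 0
g(4) = mex{0,2} = 1
g(5) = mex{0,1} = 2
g(6) = mex{1,2} = 0
g(7) = mex{0,2} = 1
g(8) = mex{0,1} = 2
g(9) = mex{1,2} = 0
g(10) = mex{0,2} = 1
g(11) = mex{0,1} = 2
The P-positions (g = 0) in 0..11 are 0, 3, 6, 9.

0, 3, 6, 9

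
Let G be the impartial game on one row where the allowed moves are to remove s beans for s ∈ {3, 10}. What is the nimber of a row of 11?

1

Grundy values for subtraction set {3, 10}:
k:     0  1  2  3  4  5  6  7  8  9 10 11
g(k):  0  0  0  1  1  1  0  0  0  1  1  1
So g(11) = 1.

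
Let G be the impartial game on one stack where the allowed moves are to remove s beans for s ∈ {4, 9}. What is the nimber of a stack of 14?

Grundy values for subtraction set {4, 9}:
k:     0  1  2  3  4  5  6  7  8  9 10 11 12 13 14
g(k):  0  0  0  0  1  1  1  1  0  2  2  2  1  0  0
So g(14) = 0.

0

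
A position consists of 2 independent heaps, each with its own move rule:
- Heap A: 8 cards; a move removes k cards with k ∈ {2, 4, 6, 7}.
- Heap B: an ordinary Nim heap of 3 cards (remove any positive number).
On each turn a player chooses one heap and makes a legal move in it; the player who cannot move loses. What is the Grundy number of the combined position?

7

Build the Grundy sequence for heap A with g(k) = mex{g(k−s) : s ∈ {2, 4, 6, 7}, s ≤ k}:
k:     0  1  2  3  4  5  6  7  8
g(k):  0  0  1  1  2  2  3  3  4
So g(8) = 4.
Heap B is a plain Nim heap of size 3, so its Grundy value is 3.
The value of a disjunctive sum is the nim-sum of the parts.
Combined value = 4 ⊕ 3 = 7.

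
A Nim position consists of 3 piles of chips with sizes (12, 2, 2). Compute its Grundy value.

Nim-sum: 12 XOR 2 XOR 2 = 12.

12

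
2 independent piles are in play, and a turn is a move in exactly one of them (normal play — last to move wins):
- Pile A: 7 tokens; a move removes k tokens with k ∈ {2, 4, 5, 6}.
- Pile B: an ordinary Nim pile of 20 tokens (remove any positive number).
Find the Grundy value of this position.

23

Build the Grundy sequence for pile A with g(k) = mex{g(k−s) : s ∈ {2, 4, 5, 6}, s ≤ k}:
g(0) = mex{} = 0
g(1) = mex{} = 0
g(2) = mex{0} = 1
g(3) = mex{0} = 1
g(4) = mex{0,1} = 2
g(5) = mex{0,1} = 2
g(6) = mex{0,1,2} = 3
g(7) = mex{0,1,2} = 3
So g(7) = 3.
Pile B is a plain Nim pile of size 20, so its Grundy value is 20.
The value of a disjunctive sum is the nim-sum of the parts.
Combined value = 3 XOR 20 = 23.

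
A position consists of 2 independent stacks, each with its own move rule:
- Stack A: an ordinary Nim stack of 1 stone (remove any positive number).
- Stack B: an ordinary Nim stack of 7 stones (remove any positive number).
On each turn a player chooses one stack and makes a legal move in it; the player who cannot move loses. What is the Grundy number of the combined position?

6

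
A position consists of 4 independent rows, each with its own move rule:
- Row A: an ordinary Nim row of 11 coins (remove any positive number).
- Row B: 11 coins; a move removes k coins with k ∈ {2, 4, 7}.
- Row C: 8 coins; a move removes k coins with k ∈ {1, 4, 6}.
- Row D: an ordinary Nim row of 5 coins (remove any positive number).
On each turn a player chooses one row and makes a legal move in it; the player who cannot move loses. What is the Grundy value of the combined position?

14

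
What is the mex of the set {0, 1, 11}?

2

The values 0, 1 are all present; 2 is the first non-negative integer missing from the set.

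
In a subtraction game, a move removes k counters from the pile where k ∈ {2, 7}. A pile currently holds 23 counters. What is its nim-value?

Compute g(0), g(1), … for moves {2, 7}:
k:     0  1  2  3  4  5  6  7  8  9 10 11 12 13 14 15 16 17 18 19 20 21 22 23
g(k):  0  0  1  1  0  0  1  1  2  0  0  1  1  0  0  1  1  2  0  0  1  1  0  0
So g(23) = 0.

0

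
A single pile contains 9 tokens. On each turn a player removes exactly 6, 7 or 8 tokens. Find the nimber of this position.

Build the Grundy sequence with g(k) = mex{g(k−s) : s ∈ {6, 7, 8}, s ≤ k}:
k:     0  1  2  3  4  5  6  7  8  9
g(k):  0  0  0  0  0  0  1  1  1  1
So g(9) = 1.

1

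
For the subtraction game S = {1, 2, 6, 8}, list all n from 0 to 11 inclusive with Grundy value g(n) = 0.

0, 3, 7, 10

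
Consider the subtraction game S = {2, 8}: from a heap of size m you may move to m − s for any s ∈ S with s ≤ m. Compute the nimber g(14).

0

Grundy values for subtraction set {2, 8}:
g(0) = mex{} = 0
g(1) = mex{} = 0
g(2) = mex{0} = 1
g(3) = mex{0} = 1
g(4) = mex{1} = 0
g(5) = mex{1} = 0
g(6) = mex{0} = 1
g(7) = mex{0} = 1
g(8) = mex{0,1} = 2
g(9) = mex{0,1} = 2
g(10) = mex{1,2} = 0
g(11) = mex{1,2} = 0
g(12) = mex{0} = 1
g(13) = mex{0} = 1
g(14) = mex{1} = 0
So g(14) = 0.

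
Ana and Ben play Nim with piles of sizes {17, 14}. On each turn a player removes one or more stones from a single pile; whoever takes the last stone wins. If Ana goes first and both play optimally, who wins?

Nim-sum: 17 XOR 14 = 31.
The nim-sum is 31 ≠ 0, so this is an N-position: the player to move can win; Ana has a winning move.

Ana wins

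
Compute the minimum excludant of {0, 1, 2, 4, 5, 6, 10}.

3

The values 0, 1, 2 are all present; 3 is the first non-negative integer missing from the set.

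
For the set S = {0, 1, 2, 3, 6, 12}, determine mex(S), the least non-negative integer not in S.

4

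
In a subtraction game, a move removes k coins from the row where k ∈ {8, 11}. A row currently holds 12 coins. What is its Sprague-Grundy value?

Grundy values for subtraction set {8, 11}:
g(0) = mex{} = 0
g(1) = mex{} = 0
g(2) = mex{} = 0
g(3) = mex{} = 0
g(4) = mex{} = 0
g(5) = mex{} = 0
g(6) = mex{} = 0
g(7) = mex{} = 0
g(8) = mex{0} = 1
g(9) = mex{0} = 1
g(10) = mex{0} = 1
g(11) = mex{0} = 1
g(12) = mex{0} = 1
So g(12) = 1.

1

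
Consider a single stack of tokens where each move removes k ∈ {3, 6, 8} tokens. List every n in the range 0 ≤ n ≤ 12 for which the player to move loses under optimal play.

0, 1, 2, 11, 12

Compute g(0), g(1), … for moves {3, 6, 8}:
k:     0  1  2  3  4  5  6  7  8  9 10 11 12
g(k):  0  0  0  1  1  1  2  2  2  3  3  0  0
The P-positions (g = 0) in 0..12 are 0, 1, 2, 11, 12.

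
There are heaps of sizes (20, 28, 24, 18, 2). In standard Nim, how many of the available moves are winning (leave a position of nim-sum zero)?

0

Nim-sum: 20 ^ 28 ^ 24 ^ 18 ^ 2 = 0.
The nim-sum is already 0, so every move leaves a nonzero nim-sum — there are no winning moves.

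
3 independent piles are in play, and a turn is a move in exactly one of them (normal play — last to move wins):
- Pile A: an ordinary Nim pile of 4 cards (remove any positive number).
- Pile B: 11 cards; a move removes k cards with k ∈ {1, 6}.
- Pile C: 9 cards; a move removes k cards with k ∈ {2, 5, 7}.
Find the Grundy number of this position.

Pile A is a plain Nim pile of size 4, so its Grundy value is 4.
Grundy values for pile B (subtraction set {1, 6}):
k:     0  1  2  3  4  5  6  7  8  9 10 11
g(k):  0  1  0  1  0  1  2  0  1  0  1  0
So g(11) = 0.
For pile C, compute g(0), g(1), … with moves {2, 5, 7}:
k:     0  1  2  3  4  5  6  7  8  9
g(k):  0  0  1  1  0  2  1  3  2  2
So g(9) = 2.
The value of a disjunctive sum is the nim-sum of the parts.
Combined value = 4 XOR 0 XOR 2 = 6.

6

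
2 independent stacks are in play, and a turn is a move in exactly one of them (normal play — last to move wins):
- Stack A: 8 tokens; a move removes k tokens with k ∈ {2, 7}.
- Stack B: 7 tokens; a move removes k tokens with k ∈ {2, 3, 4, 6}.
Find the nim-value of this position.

1

Build the Grundy sequence for stack A with g(k) = mex{g(k−s) : s ∈ {2, 7}, s ≤ k}:
k:     0  1  2  3  4  5  6  7  8
g(k):  0  0  1  1  0  0  1  1  2
So g(8) = 2.
Build the Grundy sequence for stack B with g(k) = mex{g(k−s) : s ∈ {2, 3, 4, 6}, s ≤ k}:
k:     0  1  2  3  4  5  6  7
g(k):  0  0  1  1  2  2  3  3
So g(7) = 3.
By the Sprague-Grundy theorem, the Grundy value of a sum of independent games is the XOR of the component values.
Combined value = 2 ⊕ 3 = 1.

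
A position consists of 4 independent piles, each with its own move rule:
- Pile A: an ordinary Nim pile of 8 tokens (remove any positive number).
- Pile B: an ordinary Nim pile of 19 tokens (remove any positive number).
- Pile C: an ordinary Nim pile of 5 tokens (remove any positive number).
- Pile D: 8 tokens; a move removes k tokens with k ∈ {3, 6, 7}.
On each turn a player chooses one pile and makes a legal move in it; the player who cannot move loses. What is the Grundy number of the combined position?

Pile A is a plain Nim pile of size 8, so its Grundy value is 8.
Pile B is a plain Nim pile of size 19, so its Grundy value is 19.
Pile C is a plain Nim pile of size 5, so its Grundy value is 5.
For pile D, compute g(0), g(1), … with moves {3, 6, 7}:
k:     0  1  2  3  4  5  6  7  8
g(k):  0  0  0  1  1  1  2  2  2
So g(8) = 2.
By the Sprague-Grundy theorem, the Grundy value of a sum of independent games is the XOR of the component values.
Combined value = 8 ⊕ 19 ⊕ 5 ⊕ 2 = 28.

28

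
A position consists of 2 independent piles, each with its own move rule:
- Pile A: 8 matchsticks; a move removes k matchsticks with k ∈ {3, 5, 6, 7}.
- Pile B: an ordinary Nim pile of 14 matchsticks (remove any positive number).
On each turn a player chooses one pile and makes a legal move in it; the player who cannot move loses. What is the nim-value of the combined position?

12

Grundy values for pile A (subtraction set {3, 5, 6, 7}):
g(0) = mex{} = 0
g(1) = mex{} = 0
g(2) = mex{} = 0
g(3) = mex{0} = 1
g(4) = mex{0} = 1
g(5) = mex{0} = 1
g(6) = mex{0,1} = 2
g(7) = mex{0,1} = 2
g(8) = mex{0,1} = 2
So g(8) = 2.
Pile B is a plain Nim pile of size 14, so its Grundy value is 14.
The value of a disjunctive sum is the nim-sum of the parts.
Combined value = 2 ⊕ 14 = 12.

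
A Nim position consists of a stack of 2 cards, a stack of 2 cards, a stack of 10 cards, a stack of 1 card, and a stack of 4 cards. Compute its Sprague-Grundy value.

15

Bitwise XOR of the heap sizes:
  0010  (2)
  0010  (2)
  1010  (10)
  0001  (1)
  0100  (4)
  ----
  1111  (15)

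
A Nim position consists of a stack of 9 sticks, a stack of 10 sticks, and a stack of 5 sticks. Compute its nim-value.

6

Write each in binary and XOR column by column:
  1001  (9)
  1010  (10)
  0101  (5)
  ----
  0110  (6)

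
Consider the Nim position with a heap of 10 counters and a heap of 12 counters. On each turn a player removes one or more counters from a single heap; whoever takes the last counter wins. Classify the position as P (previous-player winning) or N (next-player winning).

N-position

In binary:
  1010  (10)
  1100  (12)
  ----
  0110  (6)
The nim-sum is 6 ≠ 0, so this is an N-position: the player to move can win.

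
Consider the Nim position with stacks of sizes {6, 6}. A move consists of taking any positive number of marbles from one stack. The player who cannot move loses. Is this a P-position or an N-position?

P-position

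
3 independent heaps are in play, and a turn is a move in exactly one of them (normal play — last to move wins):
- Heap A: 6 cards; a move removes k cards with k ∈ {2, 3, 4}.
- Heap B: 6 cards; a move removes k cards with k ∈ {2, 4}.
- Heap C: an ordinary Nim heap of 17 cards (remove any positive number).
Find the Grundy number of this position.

Build the Grundy sequence for heap A with g(k) = mex{g(k−s) : s ∈ {2, 3, 4}, s ≤ k}:
k:     0  1  2  3  4  5  6
g(k):  0  0  1  1  2  2  0
So g(6) = 0.
Build the Grundy sequence for heap B with g(k) = mex{g(k−s) : s ∈ {2, 4}, s ≤ k}:
k:     0  1  2  3  4  5  6
g(k):  0  0  1  1  2  2  0
So g(6) = 0.
Heap C is a plain Nim heap of size 17, so its Grundy value is 17.
The value of a disjunctive sum is the nim-sum of the parts.
Combined value = 0 XOR 0 XOR 17 = 17.

17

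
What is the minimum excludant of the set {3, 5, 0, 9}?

1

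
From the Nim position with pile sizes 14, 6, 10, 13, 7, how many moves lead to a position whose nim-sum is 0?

3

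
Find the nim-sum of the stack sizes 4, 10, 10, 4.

0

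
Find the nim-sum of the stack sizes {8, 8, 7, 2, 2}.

7

Compute the nim-sum pairwise:
8 XOR 8 = 0
0 XOR 7 = 7
7 XOR 2 = 5
5 XOR 2 = 7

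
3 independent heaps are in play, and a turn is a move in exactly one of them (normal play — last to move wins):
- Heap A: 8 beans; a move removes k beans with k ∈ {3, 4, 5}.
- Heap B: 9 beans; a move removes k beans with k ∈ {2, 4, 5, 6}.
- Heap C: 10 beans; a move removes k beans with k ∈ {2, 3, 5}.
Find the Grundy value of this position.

Grundy values for heap A (subtraction set {3, 4, 5}):
g(0) = mex{} = 0
g(1) = mex{} = 0
g(2) = mex{} = 0
g(3) = mex{0} = 1
g(4) = mex{0} = 1
g(5) = mex{0} = 1
g(6) = mex{0,1} = 2
g(7) = mex{0,1} = 2
g(8) = mex{1} = 0
So g(8) = 0.
For heap B, compute g(0), g(1), … with moves {2, 4, 5, 6}:
k:     0  1  2  3  4  5  6  7  8  9
g(k):  0  0  1  1  2  2  3  3  0  0
So g(9) = 0.
For heap C, compute g(0), g(1), … with moves {2, 3, 5}:
g(0) = mex{} = 0
g(1) = mex{} = 0
g(2) = mex{0} = 1
g(3) = mex{0} = 1
g(4) = mex{0,1} = 2
g(5) = mex{0,1} = 2
g(6) = mex{0,1,2} = 3
g(7) = mex{1,2} = 0
g(8) = mex{1,2,3} = 0
g(9) = mex{0,2,3} = 1
g(10) = mex{0,2} = 1
So g(10) = 1.
By the Sprague-Grundy theorem, the Grundy value of a sum of independent games is the XOR of the component values.
Combined value = 0 ⊕ 0 ⊕ 1 = 1.

1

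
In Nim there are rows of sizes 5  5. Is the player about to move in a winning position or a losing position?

Losing position

Nim-sum: 5 ^ 5 = 0.
The nim-sum is 0, so this is a P-position: the player to move is in a losing position under optimal play.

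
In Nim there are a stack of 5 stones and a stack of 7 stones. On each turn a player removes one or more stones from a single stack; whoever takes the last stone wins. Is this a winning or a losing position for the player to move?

Winning position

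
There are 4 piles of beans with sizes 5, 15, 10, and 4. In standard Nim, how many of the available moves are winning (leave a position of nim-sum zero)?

3

Compute the nim-sum pairwise:
5 XOR 15 = 10
10 XOR 10 = 0
0 XOR 4 = 4
The overall nim-sum is X = 4. A pile of size p has a winning move iff p XOR X < p (reduce it to p XOR X).
  5: 5 XOR 4 = 1 < 5 — winning move (to 1).
  15: 15 XOR 4 = 11 < 15 — winning move (to 11).
  10: 10 XOR 4 = 14 ≥ 10 — no move.
  4: 4 XOR 4 = 0 < 4 — winning move (to 0).
That gives 3 winning moves.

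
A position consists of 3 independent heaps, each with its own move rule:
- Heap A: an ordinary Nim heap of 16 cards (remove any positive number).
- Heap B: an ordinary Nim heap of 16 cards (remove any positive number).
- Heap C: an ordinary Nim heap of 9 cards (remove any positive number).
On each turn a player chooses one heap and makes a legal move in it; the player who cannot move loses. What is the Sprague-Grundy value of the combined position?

9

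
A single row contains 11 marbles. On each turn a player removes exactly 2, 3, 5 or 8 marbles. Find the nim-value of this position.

Build the Grundy sequence with g(k) = mex{g(k−s) : s ∈ {2, 3, 5, 8}, s ≤ k}:
k:     0  1  2  3  4  5  6  7  8  9 10 11
g(k):  0  0  1  1  2  2  3  0  4  1  3  0
So g(11) = 0.

0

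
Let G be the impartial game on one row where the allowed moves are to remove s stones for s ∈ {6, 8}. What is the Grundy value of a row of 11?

1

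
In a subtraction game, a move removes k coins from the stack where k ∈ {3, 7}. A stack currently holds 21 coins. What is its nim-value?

0

Build the Grundy sequence with g(k) = mex{g(k−s) : s ∈ {3, 7}, s ≤ k}:
k:     0  1  2  3  4  5  6  7  8  9 10 11 12 13 14 15 16 17 18 19 20 21
g(k):  0  0  0  1  1  1  0  2  2  1  0  0  0  1  1  1  0  2  2  1  0  0
So g(21) = 0.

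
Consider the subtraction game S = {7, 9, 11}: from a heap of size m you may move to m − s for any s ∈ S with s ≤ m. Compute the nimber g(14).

Grundy values for subtraction set {7, 9, 11}:
g(0) = mex{} = 0
g(1) = mex{} = 0
g(2) = mex{} = 0
g(3) = mex{} = 0
g(4) = mex{} = 0
g(5) = mex{} = 0
g(6) = mex{} = 0
g(7) = mex{0} = 1
g(8) = mex{0} = 1
g(9) = mex{0} = 1
g(10) = mex{0} = 1
g(11) = mex{0} = 1
g(12) = mex{0} = 1
g(13) = mex{0} = 1
g(14) = mex{0,1} = 2
So g(14) = 2.

2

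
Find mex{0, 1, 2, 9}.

The values 0, 1, 2 are all present; 3 is the first non-negative integer missing from the set.

3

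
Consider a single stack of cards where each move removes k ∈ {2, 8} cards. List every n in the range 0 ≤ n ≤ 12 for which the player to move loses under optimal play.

0, 1, 4, 5, 10, 11

Compute g(0), g(1), … for moves {2, 8}:
k:     0  1  2  3  4  5  6  7  8  9 10 11 12
g(k):  0  0  1  1  0  0  1  1  2  2  0  0  1
The P-positions (g = 0) in 0..12 are 0, 1, 4, 5, 10, 11.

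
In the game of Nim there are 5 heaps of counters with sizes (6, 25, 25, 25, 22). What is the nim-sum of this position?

Compute the nim-sum pairwise:
6 ⊕ 25 = 31
31 ⊕ 25 = 6
6 ⊕ 25 = 31
31 ⊕ 22 = 9

9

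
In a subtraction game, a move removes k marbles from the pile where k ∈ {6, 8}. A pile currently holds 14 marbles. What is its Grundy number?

0

Grundy values for subtraction set {6, 8}:
g(0) = mex{} = 0
g(1) = mex{} = 0
g(2) = mex{} = 0
g(3) = mex{} = 0
g(4) = mex{} = 0
g(5) = mex{} = 0
g(6) = mex{0} = 1
g(7) = mex{0} = 1
g(8) = mex{0} = 1
g(9) = mex{0} = 1
g(10) = mex{0} = 1
g(11) = mex{0} = 1
g(12) = mex{0,1} = 2
g(13) = mex{0,1} = 2
g(14) = mex{1} = 0
So g(14) = 0.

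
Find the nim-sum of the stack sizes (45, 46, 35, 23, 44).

In binary:
  101101  (45)
  101110  (46)
  100011  (35)
  010111  (23)
  101100  (44)
  ------
  011011  (27)

27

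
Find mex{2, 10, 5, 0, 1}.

The values 0, 1, 2 are all present; 3 is the first non-negative integer missing from the set.

3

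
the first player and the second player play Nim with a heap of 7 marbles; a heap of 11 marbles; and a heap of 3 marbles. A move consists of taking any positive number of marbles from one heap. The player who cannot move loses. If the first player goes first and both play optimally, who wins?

the first player wins

Nim-sum: 7 ^ 11 ^ 3 = 15.
The nim-sum is 15 ≠ 0, so this is an N-position: the player to move can win; the first player has a winning move.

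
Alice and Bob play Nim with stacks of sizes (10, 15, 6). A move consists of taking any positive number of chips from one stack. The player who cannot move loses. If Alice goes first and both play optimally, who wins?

Bitwise XOR of the heap sizes:
  1010  (10)
  1111  (15)
  0110  (6)
  ----
  0011  (3)
The nim-sum is 3 ≠ 0, so this is an N-position: the player to move can win; Alice has a winning move.

Alice wins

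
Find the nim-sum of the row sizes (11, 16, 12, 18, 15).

In binary:
  01011  (11)
  10000  (16)
  01100  (12)
  10010  (18)
  01111  (15)
  -----
  01010  (10)

10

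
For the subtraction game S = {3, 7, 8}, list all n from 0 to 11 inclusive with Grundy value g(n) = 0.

0, 1, 2, 6, 11

Build the Grundy sequence with g(k) = mex{g(k−s) : s ∈ {3, 7, 8}, s ≤ k}:
g(0) = mex{} = 0
g(1) = mex{} = 0
g(2) = mex{} = 0
g(3) = mex{0} = 1
g(4) = mex{0} = 1
g(5) = mex{0} = 1
g(6) = mex{1} = 0
g(7) = mex{0,1} = 2
g(8) = mex{0,1} = 2
g(9) = mex{0} = 1
g(10) = mex{0,1,2} = 3
g(11) = mex{1,2} = 0
The P-positions (g = 0) in 0..11 are 0, 1, 2, 6, 11.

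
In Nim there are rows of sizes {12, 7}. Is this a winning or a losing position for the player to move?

Winning position

Bitwise XOR of the heap sizes:
  1100  (12)
  0111  (7)
  ----
  1011  (11)
The nim-sum is 11 ≠ 0, so this is an N-position: the player to move can win.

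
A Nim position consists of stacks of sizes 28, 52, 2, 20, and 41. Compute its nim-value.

23

Compute the nim-sum pairwise:
28 ^ 52 = 40
40 ^ 2 = 42
42 ^ 20 = 62
62 ^ 41 = 23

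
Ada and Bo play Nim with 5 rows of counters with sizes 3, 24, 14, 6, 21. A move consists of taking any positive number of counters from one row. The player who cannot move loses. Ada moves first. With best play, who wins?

Ada wins

Nim-sum: 3 ⊕ 24 ⊕ 14 ⊕ 6 ⊕ 21 = 6.
The nim-sum is 6 ≠ 0, so this is an N-position: the player to move can win; Ada has a winning move.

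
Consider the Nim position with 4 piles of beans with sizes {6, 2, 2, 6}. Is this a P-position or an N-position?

P-position

In binary:
  110  (6)
  010  (2)
  010  (2)
  110  (6)
  ---
  000  (0)
The nim-sum is 0, so this is a P-position: the player to move is in a losing position under optimal play.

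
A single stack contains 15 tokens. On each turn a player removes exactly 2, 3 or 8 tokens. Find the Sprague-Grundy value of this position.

0

Compute g(0), g(1), … for moves {2, 3, 8}:
k:     0  1  2  3  4  5  6  7  8  9 10 11 12 13 14 15
g(k):  0  0  1  1  2  0  0  1  1  2  0  0  1  1  2  0
So g(15) = 0.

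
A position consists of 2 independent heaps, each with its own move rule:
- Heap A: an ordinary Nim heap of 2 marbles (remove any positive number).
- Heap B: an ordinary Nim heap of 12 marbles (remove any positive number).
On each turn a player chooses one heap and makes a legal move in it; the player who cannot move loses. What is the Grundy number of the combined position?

14

Heap A is a plain Nim heap of size 2, so its Grundy value is 2.
Heap B is a plain Nim heap of size 12, so its Grundy value is 12.
By the Sprague-Grundy theorem, the Grundy value of a sum of independent games is the XOR of the component values.
Combined value = 2 XOR 12 = 14.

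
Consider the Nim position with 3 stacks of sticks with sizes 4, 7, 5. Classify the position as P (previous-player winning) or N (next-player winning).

Bitwise XOR of the heap sizes:
  100  (4)
  111  (7)
  101  (5)
  ---
  110  (6)
The nim-sum is 6 ≠ 0, so this is an N-position: the player to move can win.

N-position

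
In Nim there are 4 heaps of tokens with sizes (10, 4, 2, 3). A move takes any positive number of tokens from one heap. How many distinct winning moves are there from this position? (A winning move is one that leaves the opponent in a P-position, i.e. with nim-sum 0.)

1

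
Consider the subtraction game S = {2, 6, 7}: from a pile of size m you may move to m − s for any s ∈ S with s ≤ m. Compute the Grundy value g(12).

Build the Grundy sequence with g(k) = mex{g(k−s) : s ∈ {2, 6, 7}, s ≤ k}:
k:     0  1  2  3  4  5  6  7  8  9 10 11 12
g(k):  0  0  1  1  0  0  1  1  2  0  3  1  2
So g(12) = 2.

2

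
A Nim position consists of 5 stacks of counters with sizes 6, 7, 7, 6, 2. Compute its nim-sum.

Nim-sum: 6 XOR 7 XOR 7 XOR 6 XOR 2 = 2.

2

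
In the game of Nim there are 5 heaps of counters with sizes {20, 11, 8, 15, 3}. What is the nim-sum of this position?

27

Bitwise XOR of the heap sizes:
  10100  (20)
  01011  (11)
  01000  (8)
  01111  (15)
  00011  (3)
  -----
  11011  (27)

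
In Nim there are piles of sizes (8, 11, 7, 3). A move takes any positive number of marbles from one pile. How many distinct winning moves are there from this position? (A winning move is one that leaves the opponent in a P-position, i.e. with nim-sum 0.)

1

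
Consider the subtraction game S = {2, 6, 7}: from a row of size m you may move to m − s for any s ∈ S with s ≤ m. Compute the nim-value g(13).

Compute g(0), g(1), … for moves {2, 6, 7}:
g(0) = mex{} = 0
g(1) = mex{} = 0
g(2) = mex{0} = 1
g(3) = mex{0} = 1
g(4) = mex{1} = 0
g(5) = mex{1} = 0
g(6) = mex{0} = 1
g(7) = mex{0} = 1
g(8) = mex{0,1} = 2
g(9) = mex{1} = 0
g(10) = mex{0,1,2} = 3
g(11) = mex{0} = 1
g(12) = mex{0,1,3} = 2
g(13) = mex{1} = 0
So g(13) = 0.

0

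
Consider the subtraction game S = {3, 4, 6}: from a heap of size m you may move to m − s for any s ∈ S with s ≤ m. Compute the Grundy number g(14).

1

Build the Grundy sequence with g(k) = mex{g(k−s) : s ∈ {3, 4, 6}, s ≤ k}:
g(0) = mex{} = 0
g(1) = mex{} = 0
g(2) = mex{} = 0
g(3) = mex{0} = 1
g(4) = mex{0} = 1
g(5) = mex{0} = 1
g(6) = mex{0,1} = 2
g(7) = mex{0,1} = 2
g(8) = mex{0,1} = 2
g(9) = mex{1,2} = 0
g(10) = mex{1,2} = 0
g(11) = mex{1,2} = 0
g(12) = mex{0,2} = 1
g(13) = mex{0,2} = 1
g(14) = mex{0,2} = 1
So g(14) = 1.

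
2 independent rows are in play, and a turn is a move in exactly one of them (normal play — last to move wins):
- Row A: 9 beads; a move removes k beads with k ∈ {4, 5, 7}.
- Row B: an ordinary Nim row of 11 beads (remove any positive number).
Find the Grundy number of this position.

9

Build the Grundy sequence for row A with g(k) = mex{g(k−s) : s ∈ {4, 5, 7}, s ≤ k}:
g(0) = mex{} = 0
g(1) = mex{} = 0
g(2) = mex{} = 0
g(3) = mex{} = 0
g(4) = mex{0} = 1
g(5) = mex{0} = 1
g(6) = mex{0} = 1
g(7) = mex{0} = 1
g(8) = mex{0,1} = 2
g(9) = mex{0,1} = 2
So g(9) = 2.
Row B is a plain Nim row of size 11, so its Grundy value is 11.
By the Sprague-Grundy theorem, the Grundy value of a sum of independent games is the XOR of the component values.
Combined value = 2 ⊕ 11 = 9.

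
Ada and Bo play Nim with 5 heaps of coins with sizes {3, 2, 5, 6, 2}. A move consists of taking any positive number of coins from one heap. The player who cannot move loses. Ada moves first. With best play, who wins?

Bo wins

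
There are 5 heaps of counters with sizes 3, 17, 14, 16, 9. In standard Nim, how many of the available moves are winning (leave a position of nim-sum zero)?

1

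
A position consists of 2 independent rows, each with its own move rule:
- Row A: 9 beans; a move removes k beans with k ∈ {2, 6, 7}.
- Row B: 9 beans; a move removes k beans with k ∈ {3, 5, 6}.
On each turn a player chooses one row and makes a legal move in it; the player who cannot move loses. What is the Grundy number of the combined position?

0

Grundy values for row A (subtraction set {2, 6, 7}):
k:     0  1  2  3  4  5  6  7  8  9
g(k):  0  0  1  1  0  0  1  1  2  0
So g(9) = 0.
For row B, compute g(0), g(1), … with moves {3, 5, 6}:
k:     0  1  2  3  4  5  6  7  8  9
g(k):  0  0  0  1  1  1  2  2  2  0
So g(9) = 0.
By the Sprague-Grundy theorem, the Grundy value of a sum of independent games is the XOR of the component values.
Combined value = 0 XOR 0 = 0.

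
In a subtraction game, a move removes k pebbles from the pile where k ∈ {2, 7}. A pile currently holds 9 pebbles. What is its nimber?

Grundy values for subtraction set {2, 7}:
k:     0  1  2  3  4  5  6  7  8  9
g(k):  0  0  1  1  0  0  1  1  2  0
So g(9) = 0.

0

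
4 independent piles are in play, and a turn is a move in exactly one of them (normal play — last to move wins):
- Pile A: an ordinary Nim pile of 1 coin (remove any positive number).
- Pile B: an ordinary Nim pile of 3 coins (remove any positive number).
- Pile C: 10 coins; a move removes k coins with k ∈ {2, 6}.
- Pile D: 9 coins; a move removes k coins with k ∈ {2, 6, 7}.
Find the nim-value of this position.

Pile A is a plain Nim pile of size 1, so its Grundy value is 1.
Pile B is a plain Nim pile of size 3, so its Grundy value is 3.
Build the Grundy sequence for pile C with g(k) = mex{g(k−s) : s ∈ {2, 6}, s ≤ k}:
g(0) = mex{} = 0
g(1) = mex{} = 0
g(2) = mex{0} = 1
g(3) = mex{0} = 1
g(4) = mex{1} = 0
g(5) = mex{1} = 0
g(6) = mex{0} = 1
g(7) = mex{0} = 1
g(8) = mex{1} = 0
g(9) = mex{1} = 0
g(10) = mex{0} = 1
So g(10) = 1.
Build the Grundy sequence for pile D with g(k) = mex{g(k−s) : s ∈ {2, 6, 7}, s ≤ k}:
g(0) = mex{} = 0
g(1) = mex{} = 0
g(2) = mex{0} = 1
g(3) = mex{0} = 1
g(4) = mex{1} = 0
g(5) = mex{1} = 0
g(6) = mex{0} = 1
g(7) = mex{0} = 1
g(8) = mex{0,1} = 2
g(9) = mex{1} = 0
So g(9) = 0.
The value of a disjunctive sum is the nim-sum of the parts.
Combined value = 1 XOR 3 XOR 1 XOR 0 = 3.

3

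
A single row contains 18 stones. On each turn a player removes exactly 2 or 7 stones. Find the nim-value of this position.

Grundy values for subtraction set {2, 7}:
k:     0  1  2  3  4  5  6  7  8  9 10 11 12 13 14 15 16 17 18
g(k):  0  0  1  1  0  0  1  1  2  0  0  1  1  0  0  1  1  2  0
So g(18) = 0.

0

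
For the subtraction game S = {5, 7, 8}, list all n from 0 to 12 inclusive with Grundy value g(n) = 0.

0, 1, 2, 3, 4

Grundy values for subtraction set {5, 7, 8}:
k:     0  1  2  3  4  5  6  7  8  9 10 11 12
g(k):  0  0  0  0  0  1  1  1  1  1  2  2  2
The P-positions (g = 0) in 0..12 are 0, 1, 2, 3, 4.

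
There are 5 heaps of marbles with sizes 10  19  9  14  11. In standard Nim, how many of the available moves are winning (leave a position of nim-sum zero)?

In binary:
  01010  (10)
  10011  (19)
  01001  (9)
  01110  (14)
  01011  (11)
  -----
  10101  (21)
The overall nim-sum is X = 21. A heap of size p has a winning move iff p XOR X < p (reduce it to p XOR X).
  10: 10 XOR 21 = 31 ≥ 10 — no move.
  19: 19 XOR 21 = 6 < 19 — winning move (to 6).
  9: 9 XOR 21 = 28 ≥ 9 — no move.
  14: 14 XOR 21 = 27 ≥ 14 — no move.
  11: 11 XOR 21 = 30 ≥ 11 — no move.
That gives 1 winning move.

1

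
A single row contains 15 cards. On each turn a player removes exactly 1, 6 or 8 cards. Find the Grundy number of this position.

Build the Grundy sequence with g(k) = mex{g(k−s) : s ∈ {1, 6, 8}, s ≤ k}:
k:     0  1  2  3  4  5  6  7  8  9 10 11 12 13 14 15
g(k):  0  1  0  1  0  1  2  0  1  0  1  0  1  2  0  1
So g(15) = 1.

1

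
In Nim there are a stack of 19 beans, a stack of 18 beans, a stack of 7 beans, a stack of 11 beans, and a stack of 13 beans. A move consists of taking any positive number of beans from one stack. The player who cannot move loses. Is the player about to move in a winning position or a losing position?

Losing position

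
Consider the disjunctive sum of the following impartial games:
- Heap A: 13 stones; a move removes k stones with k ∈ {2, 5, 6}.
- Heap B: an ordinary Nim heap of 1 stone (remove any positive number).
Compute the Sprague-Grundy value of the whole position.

0

Grundy values for heap A (subtraction set {2, 5, 6}):
k:     0  1  2  3  4  5  6  7  8  9 10 11 12 13
g(k):  0  0  1  1  0  2  1  3  0  2  1  0  0  1
So g(13) = 1.
Heap B is a plain Nim heap of size 1, so its Grundy value is 1.
By the Sprague-Grundy theorem, the Grundy value of a sum of independent games is the XOR of the component values.
Combined value = 1 ⊕ 1 = 0.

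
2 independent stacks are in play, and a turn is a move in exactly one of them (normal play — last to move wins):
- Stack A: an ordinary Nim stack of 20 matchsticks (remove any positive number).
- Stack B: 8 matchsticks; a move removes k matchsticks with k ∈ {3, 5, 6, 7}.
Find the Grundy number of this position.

22

Stack A is a plain Nim stack of size 20, so its Grundy value is 20.
Grundy values for stack B (subtraction set {3, 5, 6, 7}):
k:     0  1  2  3  4  5  6  7  8
g(k):  0  0  0  1  1  1  2  2  2
So g(8) = 2.
The value of a disjunctive sum is the nim-sum of the parts.
Combined value = 20 XOR 2 = 22.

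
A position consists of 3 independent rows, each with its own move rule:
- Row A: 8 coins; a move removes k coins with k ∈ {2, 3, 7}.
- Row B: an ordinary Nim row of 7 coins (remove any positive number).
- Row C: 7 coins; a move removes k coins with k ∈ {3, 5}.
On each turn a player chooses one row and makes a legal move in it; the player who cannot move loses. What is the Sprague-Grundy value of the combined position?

Build the Grundy sequence for row A with g(k) = mex{g(k−s) : s ∈ {2, 3, 7}, s ≤ k}:
g(0) = mex{} = 0
g(1) = mex{} = 0
g(2) = mex{0} = 1
g(3) = mex{0} = 1
g(4) = mex{0,1} = 2
g(5) = mex{1} = 0
g(6) = mex{1,2} = 0
g(7) = mex{0,2} = 1
g(8) = mex{0} = 1
So g(8) = 1.
Row B is a plain Nim row of size 7, so its Grundy value is 7.
Build the Grundy sequence for row C with g(k) = mex{g(k−s) : s ∈ {3, 5}, s ≤ k}:
k:     0  1  2  3  4  5  6  7
g(k):  0  0  0  1  1  1  2  2
So g(7) = 2.
The value of a disjunctive sum is the nim-sum of the parts.
Combined value = 1 ⊕ 7 ⊕ 2 = 4.

4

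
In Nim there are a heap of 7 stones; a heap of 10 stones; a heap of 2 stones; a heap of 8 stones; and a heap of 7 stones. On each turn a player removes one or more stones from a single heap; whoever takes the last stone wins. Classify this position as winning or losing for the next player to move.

Nim-sum: 7 XOR 10 XOR 2 XOR 8 XOR 7 = 0.
The nim-sum is 0, so this is a P-position: the player to move is in a losing position under optimal play.

Losing position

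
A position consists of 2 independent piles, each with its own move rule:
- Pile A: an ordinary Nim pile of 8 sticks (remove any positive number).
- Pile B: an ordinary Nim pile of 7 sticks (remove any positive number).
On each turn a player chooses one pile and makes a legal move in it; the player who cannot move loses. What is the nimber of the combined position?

15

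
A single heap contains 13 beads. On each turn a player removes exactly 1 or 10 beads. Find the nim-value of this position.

Compute g(0), g(1), … for moves {1, 10}:
g(0) = mex{} = 0
g(1) = mex{0} = 1
g(2) = mex{1} = 0
g(3) = mex{0} = 1
g(4) = mex{1} = 0
g(5) = mex{0} = 1
g(6) = mex{1} = 0
g(7) = mex{0} = 1
g(8) = mex{1} = 0
g(9) = mex{0} = 1
g(10) = mex{0,1} = 2
g(11) = mex{1,2} = 0
g(12) = mex{0} = 1
g(13) = mex{1} = 0
So g(13) = 0.

0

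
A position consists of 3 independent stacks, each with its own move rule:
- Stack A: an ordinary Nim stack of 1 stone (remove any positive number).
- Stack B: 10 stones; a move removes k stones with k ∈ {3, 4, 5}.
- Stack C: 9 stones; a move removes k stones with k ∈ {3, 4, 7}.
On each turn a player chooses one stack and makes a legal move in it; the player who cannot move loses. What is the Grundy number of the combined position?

2

Stack A is a plain Nim stack of size 1, so its Grundy value is 1.
Build the Grundy sequence for stack B with g(k) = mex{g(k−s) : s ∈ {3, 4, 5}, s ≤ k}:
k:     0  1  2  3  4  5  6  7  8  9 10
g(k):  0  0  0  1  1  1  2  2  0  0  0
So g(10) = 0.
Build the Grundy sequence for stack C with g(k) = mex{g(k−s) : s ∈ {3, 4, 7}, s ≤ k}:
k:     0  1  2  3  4  5  6  7  8  9
g(k):  0  0  0  1  1  1  2  2  2  3
So g(9) = 3.
By the Sprague-Grundy theorem, the Grundy value of a sum of independent games is the XOR of the component values.
Combined value = 1 ⊕ 0 ⊕ 3 = 2.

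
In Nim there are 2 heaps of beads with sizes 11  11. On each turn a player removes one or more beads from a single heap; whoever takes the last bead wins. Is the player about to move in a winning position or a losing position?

Losing position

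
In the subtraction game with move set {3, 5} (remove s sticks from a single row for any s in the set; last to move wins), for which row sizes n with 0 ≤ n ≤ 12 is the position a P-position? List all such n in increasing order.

0, 1, 2, 8, 9, 10

Grundy values for subtraction set {3, 5}:
k:     0  1  2  3  4  5  6  7  8  9 10 11 12
g(k):  0  0  0  1  1  1  2  2  0  0  0  1  1
The P-positions (g = 0) in 0..12 are 0, 1, 2, 8, 9, 10.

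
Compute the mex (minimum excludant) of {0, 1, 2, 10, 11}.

3

The values 0, 1, 2 are all present; 3 is the first non-negative integer missing from the set.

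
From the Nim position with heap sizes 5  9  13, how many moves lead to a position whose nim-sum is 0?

Write each in binary and XOR column by column:
  0101  (5)
  1001  (9)
  1101  (13)
  ----
  0001  (1)
The overall nim-sum is X = 1. A heap of size p has a winning move iff p XOR X < p (reduce it to p XOR X).
  5: 5 XOR 1 = 4 < 5 — winning move (to 4).
  9: 9 XOR 1 = 8 < 9 — winning move (to 8).
  13: 13 XOR 1 = 12 < 13 — winning move (to 12).
That gives 3 winning moves.

3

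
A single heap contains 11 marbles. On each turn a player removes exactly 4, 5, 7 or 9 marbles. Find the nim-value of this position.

Compute g(0), g(1), … for moves {4, 5, 7, 9}:
k:     0  1  2  3  4  5  6  7  8  9 10 11
g(k):  0  0  0  0  1  1  1  1  2  2  2  2
So g(11) = 2.

2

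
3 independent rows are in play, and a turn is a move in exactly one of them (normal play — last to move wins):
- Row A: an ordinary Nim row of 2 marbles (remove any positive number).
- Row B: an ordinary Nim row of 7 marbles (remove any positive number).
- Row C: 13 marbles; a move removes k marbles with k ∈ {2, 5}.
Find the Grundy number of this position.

Row A is a plain Nim row of size 2, so its Grundy value is 2.
Row B is a plain Nim row of size 7, so its Grundy value is 7.
For row C, compute g(0), g(1), … with moves {2, 5}:
g(0) = mex{} = 0
g(1) = mex{} = 0
g(2) = mex{0} = 1
g(3) = mex{0} = 1
g(4) = mex{1} = 0
g(5) = mex{0,1} = 2
g(6) = mex{0} = 1
g(7) = mex{1,2} = 0
g(8) = mex{1} = 0
g(9) = mex{0} = 1
g(10) = mex{0,2} = 1
g(11) = mex{1} = 0
g(12) = mex{0,1} = 2
g(13) = mex{0} = 1
So g(13) = 1.
The value of a disjunctive sum is the nim-sum of the parts.
Combined value = 2 XOR 7 XOR 1 = 4.

4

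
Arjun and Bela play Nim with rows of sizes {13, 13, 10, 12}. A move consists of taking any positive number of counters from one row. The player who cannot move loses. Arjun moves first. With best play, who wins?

Arjun wins

In binary:
  1101  (13)
  1101  (13)
  1010  (10)
  1100  (12)
  ----
  0110  (6)
The nim-sum is 6 ≠ 0, so this is an N-position: the player to move can win; Arjun has a winning move.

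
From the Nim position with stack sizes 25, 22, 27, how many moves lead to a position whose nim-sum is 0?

Nim-sum: 25 XOR 22 XOR 27 = 20.
The overall nim-sum is X = 20. A stack of size p has a winning move iff p XOR X < p (reduce it to p XOR X).
  25: 25 XOR 20 = 13 < 25 — winning move (to 13).
  22: 22 XOR 20 = 2 < 22 — winning move (to 2).
  27: 27 XOR 20 = 15 < 27 — winning move (to 15).
That gives 3 winning moves.

3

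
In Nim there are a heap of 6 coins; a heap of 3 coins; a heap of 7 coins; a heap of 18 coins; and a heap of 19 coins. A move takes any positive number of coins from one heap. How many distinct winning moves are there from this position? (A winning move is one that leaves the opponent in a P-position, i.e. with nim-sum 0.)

5

Compute the nim-sum pairwise:
6 XOR 3 = 5
5 XOR 7 = 2
2 XOR 18 = 16
16 XOR 19 = 3
The overall nim-sum is X = 3. A heap of size p has a winning move iff p XOR X < p (reduce it to p XOR X).
  6: 6 XOR 3 = 5 < 6 — winning move (to 5).
  3: 3 XOR 3 = 0 < 3 — winning move (to 0).
  7: 7 XOR 3 = 4 < 7 — winning move (to 4).
  18: 18 XOR 3 = 17 < 18 — winning move (to 17).
  19: 19 XOR 3 = 16 < 19 — winning move (to 16).
That gives 5 winning moves.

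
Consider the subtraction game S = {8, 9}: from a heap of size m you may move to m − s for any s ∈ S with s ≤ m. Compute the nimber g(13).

1

Build the Grundy sequence with g(k) = mex{g(k−s) : s ∈ {8, 9}, s ≤ k}:
k:     0  1  2  3  4  5  6  7  8  9 10 11 12 13
g(k):  0  0  0  0  0  0  0  0  1  1  1  1  1  1
So g(13) = 1.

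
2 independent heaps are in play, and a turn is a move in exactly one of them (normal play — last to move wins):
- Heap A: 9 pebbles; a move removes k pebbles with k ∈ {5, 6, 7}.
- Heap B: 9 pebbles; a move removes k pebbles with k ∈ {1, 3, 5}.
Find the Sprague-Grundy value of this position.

Build the Grundy sequence for heap A with g(k) = mex{g(k−s) : s ∈ {5, 6, 7}, s ≤ k}:
k:     0  1  2  3  4  5  6  7  8  9
g(k):  0  0  0  0  0  1  1  1  1  1
So g(9) = 1.
For heap B, compute g(0), g(1), … with moves {1, 3, 5}:
k:     0  1  2  3  4  5  6  7  8  9
g(k):  0  1  0  1  0  1  0  1  0  1
So g(9) = 1.
The value of a disjunctive sum is the nim-sum of the parts.
Combined value = 1 XOR 1 = 0.

0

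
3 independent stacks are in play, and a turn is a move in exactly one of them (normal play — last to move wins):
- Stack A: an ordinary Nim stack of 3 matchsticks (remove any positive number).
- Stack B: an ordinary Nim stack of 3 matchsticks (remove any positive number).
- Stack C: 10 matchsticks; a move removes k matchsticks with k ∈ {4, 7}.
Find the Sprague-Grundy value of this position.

2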